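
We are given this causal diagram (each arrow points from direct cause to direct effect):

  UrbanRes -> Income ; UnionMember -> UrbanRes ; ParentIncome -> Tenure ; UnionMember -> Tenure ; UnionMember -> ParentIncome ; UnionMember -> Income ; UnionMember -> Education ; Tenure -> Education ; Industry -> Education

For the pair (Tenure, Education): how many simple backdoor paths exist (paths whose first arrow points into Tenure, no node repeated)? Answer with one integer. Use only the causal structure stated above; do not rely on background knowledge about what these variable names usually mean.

A backdoor path from Tenure to Education is any simple undirected path whose first edge points into Tenure (i.e. leaves Tenure via a parent).
Parents of Tenure: {ParentIncome, UnionMember}.
Enumerating:
  P1: Tenure <- UnionMember -> Education
  P2: Tenure <- ParentIncome <- UnionMember -> Education
That exhausts the simple backdoor paths. Count: 2.

2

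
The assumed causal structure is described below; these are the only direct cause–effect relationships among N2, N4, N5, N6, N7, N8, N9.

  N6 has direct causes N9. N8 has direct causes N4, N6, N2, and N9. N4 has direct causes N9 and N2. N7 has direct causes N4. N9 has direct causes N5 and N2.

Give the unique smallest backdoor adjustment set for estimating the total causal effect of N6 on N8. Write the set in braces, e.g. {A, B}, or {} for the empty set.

Variables eligible for adjustment (non-descendants of N6, excluding N6 and N8): {N2, N4, N5, N7, N9}.
Backdoor paths from N6 to N8:
  P1: N6 <- N9 <- N2 -> N4 -> N8
  P2: N6 <- N9 <- N2 -> N8
  P3: N6 <- N9 -> N4 <- N2 -> N8
  P4: N6 <- N9 -> N4 -> N8
  P5: N6 <- N9 -> N8
The empty set is not sufficient: P1 (N6 <- N9 <- N2 -> N4 -> N8) has no collider blocking it and no conditioned non-collider, so it is open.
Try {N9}:
  P1: blocked at chain node N9 ∈ conditioning set.
  P2: blocked at chain node N9 ∈ conditioning set.
  P3: blocked at fork node N9 ∈ conditioning set.
  P4: blocked at fork node N9 ∈ conditioning set.
  P5: blocked at fork node N9 ∈ conditioning set.
{N9} contains no descendant of N6 and blocks every backdoor path.
No other singleton works — e.g. {N5} leaves P1 open — so {N9} is the unique smallest valid adjustment set.

{N9}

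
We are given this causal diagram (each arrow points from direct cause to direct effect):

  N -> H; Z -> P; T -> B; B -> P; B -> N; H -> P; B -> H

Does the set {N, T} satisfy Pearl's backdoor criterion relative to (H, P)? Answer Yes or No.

Backdoor paths from H to P (paths whose first edge points into H):
  P1: H <- B -> P
  P2: H <- N <- B -> P
Condition 1 (no descendant of H in the set): holds — descendants of H are {P}; none are in {N, T}.
Condition 2 (every backdoor path blocked by {N, T}):
  P1: open — no interior node is in the conditioning set.
  P2: blocked at chain node N ∈ conditioning set.
{N, T} does not satisfy the backdoor criterion.

No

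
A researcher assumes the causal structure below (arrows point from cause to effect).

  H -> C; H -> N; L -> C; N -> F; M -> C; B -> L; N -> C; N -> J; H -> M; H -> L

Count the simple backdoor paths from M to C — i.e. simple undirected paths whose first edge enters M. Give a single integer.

3

A backdoor path from M to C is any simple undirected path whose first edge points into M (i.e. leaves M via a parent).
Parents of M: {H}.
Enumerating:
  P1: M <- H -> L -> C
  P2: M <- H -> N -> C
  P3: M <- H -> C
That exhausts the simple backdoor paths. Count: 3.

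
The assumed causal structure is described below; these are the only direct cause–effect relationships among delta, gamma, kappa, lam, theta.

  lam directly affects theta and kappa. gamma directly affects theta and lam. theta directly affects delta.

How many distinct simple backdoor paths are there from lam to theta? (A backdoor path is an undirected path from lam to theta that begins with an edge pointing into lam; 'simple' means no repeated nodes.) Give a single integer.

A backdoor path from lam to theta is any simple undirected path whose first edge points into lam (i.e. leaves lam via a parent).
Parents of lam: {gamma}.
Enumerating:
  P1: lam <- gamma -> theta
That exhausts the simple backdoor paths. Count: 1.

1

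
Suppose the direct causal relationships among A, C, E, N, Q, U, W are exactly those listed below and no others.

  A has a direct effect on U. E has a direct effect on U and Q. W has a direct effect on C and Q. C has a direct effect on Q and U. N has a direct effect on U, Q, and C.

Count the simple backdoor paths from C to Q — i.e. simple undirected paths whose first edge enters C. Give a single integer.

A backdoor path from C to Q is any simple undirected path whose first edge points into C (i.e. leaves C via a parent).
Parents of C: {N, W}.
Enumerating:
  P1: C <- N -> Q
  P2: C <- N -> U <- E -> Q
  P3: C <- W -> Q
That exhausts the simple backdoor paths. Count: 3.

3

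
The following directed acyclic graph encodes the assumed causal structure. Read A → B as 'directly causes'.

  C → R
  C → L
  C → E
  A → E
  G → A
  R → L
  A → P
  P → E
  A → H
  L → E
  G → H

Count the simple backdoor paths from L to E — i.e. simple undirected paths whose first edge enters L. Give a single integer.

A backdoor path from L to E is any simple undirected path whose first edge points into L (i.e. leaves L via a parent).
Parents of L: {C, R}.
Enumerating:
  P1: L <- C -> E
  P2: L <- R <- C -> E
That exhausts the simple backdoor paths. Count: 2.

2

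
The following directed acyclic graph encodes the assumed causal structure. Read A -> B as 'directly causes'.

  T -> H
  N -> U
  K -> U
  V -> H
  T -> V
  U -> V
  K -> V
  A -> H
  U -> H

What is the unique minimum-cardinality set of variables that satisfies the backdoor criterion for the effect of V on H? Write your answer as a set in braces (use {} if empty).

Variables eligible for adjustment (non-descendants of V, excluding V and H): {A, K, N, T, U}.
Backdoor paths from V to H:
  P1: V <- T -> H
  P2: V <- K -> U -> H
  P3: V <- U -> H
The empty set is not sufficient: P1 (V <- T -> H) has no collider blocking it and no conditioned non-collider, so it is open.
Try {T, U}:
  P1: blocked at fork node T ∈ conditioning set.
  P2: blocked at chain node U ∈ conditioning set.
  P3: blocked at fork node U ∈ conditioning set.
{T, U} contains no descendant of V and blocks every backdoor path.
Every element of {T, U} is needed (dropping T leaves P1 open; dropping U leaves P2 open), so no proper subset is valid.
Among all size-2 subsets of the eligible variables, only {T, U} blocks every backdoor path, so it is the unique smallest valid adjustment set.

{T, U}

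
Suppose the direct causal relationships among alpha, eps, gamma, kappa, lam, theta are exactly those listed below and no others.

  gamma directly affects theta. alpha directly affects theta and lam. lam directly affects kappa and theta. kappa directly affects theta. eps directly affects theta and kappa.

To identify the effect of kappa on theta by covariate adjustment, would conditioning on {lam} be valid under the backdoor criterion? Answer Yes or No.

No

Backdoor paths from kappa to theta (paths whose first edge points into kappa):
  P1: kappa <- eps -> theta
  P2: kappa <- lam <- alpha -> theta
  P3: kappa <- lam -> theta
Condition 1 (no descendant of kappa in the set): holds — descendants of kappa are {theta}; none are in {lam}.
Condition 2 (every backdoor path blocked by {lam}):
  P1: open — no interior node is in the conditioning set.
  P2: blocked at chain node lam ∈ conditioning set.
  P3: blocked at fork node lam ∈ conditioning set.
{lam} does not satisfy the backdoor criterion.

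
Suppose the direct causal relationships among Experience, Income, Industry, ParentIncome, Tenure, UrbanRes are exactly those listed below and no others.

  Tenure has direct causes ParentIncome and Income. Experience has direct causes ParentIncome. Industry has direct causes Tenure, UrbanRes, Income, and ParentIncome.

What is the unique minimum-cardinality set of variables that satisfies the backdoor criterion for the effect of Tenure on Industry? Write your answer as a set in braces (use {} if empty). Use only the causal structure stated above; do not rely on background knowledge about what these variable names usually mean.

{Income, ParentIncome}

Variables eligible for adjustment (non-descendants of Tenure, excluding Tenure and Industry): {Experience, Income, ParentIncome, UrbanRes}.
Backdoor paths from Tenure to Industry:
  P1: Tenure <- ParentIncome -> Industry
  P2: Tenure <- Income -> Industry
The empty set is not sufficient: P1 (Tenure <- ParentIncome -> Industry) has no collider blocking it and no conditioned non-collider, so it is open.
Try {Income, ParentIncome}:
  P1: blocked at fork node ParentIncome ∈ conditioning set.
  P2: blocked at fork node Income ∈ conditioning set.
{Income, ParentIncome} contains no descendant of Tenure and blocks every backdoor path.
Every element of {Income, ParentIncome} is needed (dropping Income leaves P2 open; dropping ParentIncome leaves P1 open), so no proper subset is valid.
Among all size-2 subsets of the eligible variables, only {Income, ParentIncome} blocks every backdoor path, so it is the unique smallest valid adjustment set.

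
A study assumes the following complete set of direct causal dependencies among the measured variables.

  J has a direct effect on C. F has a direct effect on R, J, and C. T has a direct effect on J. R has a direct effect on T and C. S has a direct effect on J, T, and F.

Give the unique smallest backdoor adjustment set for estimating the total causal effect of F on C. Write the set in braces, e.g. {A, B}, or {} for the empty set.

{S}

Variables eligible for adjustment (non-descendants of F, excluding F and C): {S}.
Backdoor paths from F to C:
  P1: F <- S -> T <- R -> C
  P2: F <- S -> T -> J -> C
  P3: F <- S -> J <- T <- R -> C
  P4: F <- S -> J -> C
The empty set is not sufficient: P2 (F <- S -> T -> J -> C) has no collider blocking it and no conditioned non-collider, so it is open.
Try {S}:
  P1: blocked at fork node S ∈ conditioning set.
  P2: blocked at fork node S ∈ conditioning set.
  P3: blocked at fork node S ∈ conditioning set.
  P4: blocked at fork node S ∈ conditioning set.
{S} contains no descendant of F and blocks every backdoor path.
{S} is the unique smallest valid adjustment set.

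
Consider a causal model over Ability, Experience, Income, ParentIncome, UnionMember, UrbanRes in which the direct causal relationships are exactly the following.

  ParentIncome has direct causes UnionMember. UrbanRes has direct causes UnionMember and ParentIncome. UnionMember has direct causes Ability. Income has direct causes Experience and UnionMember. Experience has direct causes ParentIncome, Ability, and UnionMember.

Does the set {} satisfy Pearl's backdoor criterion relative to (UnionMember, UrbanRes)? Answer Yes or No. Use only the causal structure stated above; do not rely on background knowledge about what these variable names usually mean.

Backdoor paths from UnionMember to UrbanRes (paths whose first edge points into UnionMember):
  P1: UnionMember <- Ability -> Experience <- ParentIncome -> UrbanRes
Condition 1 (no descendant of UnionMember in the set): holds — descendants of UnionMember are {Experience, Income, ParentIncome, UrbanRes}; none are in {}.
Condition 2 (every backdoor path blocked by {}):
  P1: blocked at collider Experience (neither it nor any descendant is in the conditioning set).
{} satisfies the backdoor criterion.

Yes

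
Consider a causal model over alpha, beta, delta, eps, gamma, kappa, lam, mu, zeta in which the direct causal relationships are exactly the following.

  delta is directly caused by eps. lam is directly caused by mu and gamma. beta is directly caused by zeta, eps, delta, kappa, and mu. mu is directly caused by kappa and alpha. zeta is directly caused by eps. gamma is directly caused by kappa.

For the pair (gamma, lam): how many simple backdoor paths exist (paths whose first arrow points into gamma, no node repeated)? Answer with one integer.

A backdoor path from gamma to lam is any simple undirected path whose first edge points into gamma (i.e. leaves gamma via a parent).
Parents of gamma: {kappa}.
Enumerating:
  P1: gamma <- kappa -> mu -> lam
  P2: gamma <- kappa -> beta <- mu -> lam
That exhausts the simple backdoor paths. Count: 2.

2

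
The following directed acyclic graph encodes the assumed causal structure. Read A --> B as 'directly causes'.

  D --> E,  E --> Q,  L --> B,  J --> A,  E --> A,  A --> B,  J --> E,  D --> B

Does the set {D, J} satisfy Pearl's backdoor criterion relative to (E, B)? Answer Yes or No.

Backdoor paths from E to B (paths whose first edge points into E):
  P1: E <- J -> A -> B
  P2: E <- D -> B
Condition 1 (no descendant of E in the set): holds — descendants of E are {A, B, Q}; none are in {D, J}.
Condition 2 (every backdoor path blocked by {D, J}):
  P1: blocked at fork node J ∈ conditioning set.
  P2: blocked at fork node D ∈ conditioning set.
{D, J} satisfies the backdoor criterion.

Yes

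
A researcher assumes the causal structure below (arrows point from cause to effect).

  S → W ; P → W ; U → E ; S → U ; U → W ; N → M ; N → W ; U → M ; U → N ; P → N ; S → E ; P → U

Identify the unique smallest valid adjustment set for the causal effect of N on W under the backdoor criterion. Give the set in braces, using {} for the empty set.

{P, U}

Variables eligible for adjustment (non-descendants of N, excluding N and W): {E, P, S, U}.
Backdoor paths from N to W:
  P1: N <- P -> U <- S -> W
  P2: N <- P -> U -> E <- S -> W
  P3: N <- P -> U -> W
  P4: N <- P -> W
  P5: N <- U <- S -> W
  P6: N <- U <- P -> W
  P7: N <- U -> E <- S -> W
  P8: N <- U -> W
The empty set is not sufficient: P3 (N <- P -> U -> W) has no collider blocking it and no conditioned non-collider, so it is open.
Try {P, U}:
  P1: blocked at fork node P ∈ conditioning set.
  P2: blocked at fork node P ∈ conditioning set.
  P3: blocked at fork node P ∈ conditioning set.
  P4: blocked at fork node P ∈ conditioning set.
  P5: blocked at chain node U ∈ conditioning set.
  P6: blocked at chain node U ∈ conditioning set.
  P7: blocked at fork node U ∈ conditioning set.
  P8: blocked at fork node U ∈ conditioning set.
{P, U} contains no descendant of N and blocks every backdoor path.
Every element of {P, U} is needed (dropping P leaves P1 open; dropping U leaves P5 open), so no proper subset is valid.
Among all size-2 subsets of the eligible variables, only {P, U} blocks every backdoor path, so it is the unique smallest valid adjustment set.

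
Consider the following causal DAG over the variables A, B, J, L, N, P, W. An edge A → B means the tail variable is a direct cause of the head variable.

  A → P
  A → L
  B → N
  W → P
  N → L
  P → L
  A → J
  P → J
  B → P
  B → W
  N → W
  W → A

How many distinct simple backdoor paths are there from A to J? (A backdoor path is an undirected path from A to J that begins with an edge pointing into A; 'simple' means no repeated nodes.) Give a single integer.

5

A backdoor path from A to J is any simple undirected path whose first edge points into A (i.e. leaves A via a parent).
Parents of A: {W}.
Enumerating:
  P1: A <- W <- B -> N -> L <- P -> J
  P2: A <- W <- B -> P -> J
  P3: A <- W <- N <- B -> P -> J
  P4: A <- W <- N -> L <- P -> J
  P5: A <- W -> P -> J
That exhausts the simple backdoor paths. Count: 5.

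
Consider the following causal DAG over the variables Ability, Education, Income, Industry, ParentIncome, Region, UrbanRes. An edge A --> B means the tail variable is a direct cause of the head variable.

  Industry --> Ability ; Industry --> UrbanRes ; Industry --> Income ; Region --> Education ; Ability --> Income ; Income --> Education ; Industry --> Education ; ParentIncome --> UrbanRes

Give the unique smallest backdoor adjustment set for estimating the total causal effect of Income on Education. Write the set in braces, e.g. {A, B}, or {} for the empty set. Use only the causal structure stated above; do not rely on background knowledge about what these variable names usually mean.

Variables eligible for adjustment (non-descendants of Income, excluding Income and Education): {Ability, Industry, ParentIncome, Region, UrbanRes}.
Backdoor paths from Income to Education:
  P1: Income <- Industry -> Education
  P2: Income <- Ability <- Industry -> Education
The empty set is not sufficient: P1 (Income <- Industry -> Education) has no collider blocking it and no conditioned non-collider, so it is open.
Try {Industry}:
  P1: blocked at fork node Industry ∈ conditioning set.
  P2: blocked at fork node Industry ∈ conditioning set.
{Industry} contains no descendant of Income and blocks every backdoor path.
No other singleton works — e.g. {Region} leaves P1 open — so {Industry} is the unique smallest valid adjustment set.

{Industry}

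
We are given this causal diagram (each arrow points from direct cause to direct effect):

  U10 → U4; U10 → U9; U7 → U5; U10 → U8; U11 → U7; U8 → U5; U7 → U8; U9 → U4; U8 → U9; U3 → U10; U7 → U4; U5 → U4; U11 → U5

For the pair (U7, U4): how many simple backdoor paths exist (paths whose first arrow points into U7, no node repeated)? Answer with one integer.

A backdoor path from U7 to U4 is any simple undirected path whose first edge points into U7 (i.e. leaves U7 via a parent).
Parents of U7: {U11}.
Enumerating:
  P1: U7 <- U11 -> U5 <- U8 <- U10 -> U9 -> U4
  P2: U7 <- U11 -> U5 <- U8 <- U10 -> U4
  P3: U7 <- U11 -> U5 <- U8 -> U9 <- U10 -> U4
  P4: U7 <- U11 -> U5 <- U8 -> U9 -> U4
  P5: U7 <- U11 -> U5 -> U4
That exhausts the simple backdoor paths. Count: 5.

5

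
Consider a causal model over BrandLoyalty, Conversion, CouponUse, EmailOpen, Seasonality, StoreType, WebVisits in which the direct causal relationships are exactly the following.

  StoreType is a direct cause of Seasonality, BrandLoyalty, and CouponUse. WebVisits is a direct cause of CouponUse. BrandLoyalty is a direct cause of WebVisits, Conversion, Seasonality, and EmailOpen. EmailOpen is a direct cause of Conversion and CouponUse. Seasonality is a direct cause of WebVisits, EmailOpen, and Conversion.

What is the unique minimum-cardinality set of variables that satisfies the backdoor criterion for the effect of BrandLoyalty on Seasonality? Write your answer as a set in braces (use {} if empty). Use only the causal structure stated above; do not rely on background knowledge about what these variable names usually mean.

Variables eligible for adjustment (non-descendants of BrandLoyalty, excluding BrandLoyalty and Seasonality): {StoreType}.
Backdoor paths from BrandLoyalty to Seasonality:
  P1: BrandLoyalty <- StoreType -> Seasonality
  P2: BrandLoyalty <- StoreType -> CouponUse <- EmailOpen <- Seasonality
  P3: BrandLoyalty <- StoreType -> CouponUse <- EmailOpen -> Conversion <- Seasonality
  P4: BrandLoyalty <- StoreType -> CouponUse <- WebVisits <- Seasonality
The empty set is not sufficient: P1 (BrandLoyalty <- StoreType -> Seasonality) has no collider blocking it and no conditioned non-collider, so it is open.
Try {StoreType}:
  P1: blocked at fork node StoreType ∈ conditioning set.
  P2: blocked at fork node StoreType ∈ conditioning set.
  P3: blocked at fork node StoreType ∈ conditioning set.
  P4: blocked at fork node StoreType ∈ conditioning set.
{StoreType} contains no descendant of BrandLoyalty and blocks every backdoor path.
{StoreType} is the unique smallest valid adjustment set.

{StoreType}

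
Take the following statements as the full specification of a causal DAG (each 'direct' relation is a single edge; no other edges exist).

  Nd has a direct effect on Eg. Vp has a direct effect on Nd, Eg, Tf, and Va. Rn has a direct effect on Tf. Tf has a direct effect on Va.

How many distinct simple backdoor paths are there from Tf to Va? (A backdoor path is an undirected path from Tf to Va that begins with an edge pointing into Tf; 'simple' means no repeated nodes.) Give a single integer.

1

A backdoor path from Tf to Va is any simple undirected path whose first edge points into Tf (i.e. leaves Tf via a parent).
Parents of Tf: {Rn, Vp}.
Enumerating:
  P1: Tf <- Vp -> Va
That exhausts the simple backdoor paths. Count: 1.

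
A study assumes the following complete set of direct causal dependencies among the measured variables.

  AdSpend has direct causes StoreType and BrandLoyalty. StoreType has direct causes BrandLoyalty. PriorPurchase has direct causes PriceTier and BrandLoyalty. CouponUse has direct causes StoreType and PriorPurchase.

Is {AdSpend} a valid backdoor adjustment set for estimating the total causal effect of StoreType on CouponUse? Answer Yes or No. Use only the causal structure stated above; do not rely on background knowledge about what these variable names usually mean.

Backdoor paths from StoreType to CouponUse (paths whose first edge points into StoreType):
  P1: StoreType <- BrandLoyalty -> PriorPurchase -> CouponUse
Condition 1 (no descendant of StoreType in the set): FAILS — AdSpend is a descendant of StoreType.
Condition 2 (every backdoor path blocked by {AdSpend}):
  P1: open — no interior node is in the conditioning set.
{AdSpend} does not satisfy the backdoor criterion.

No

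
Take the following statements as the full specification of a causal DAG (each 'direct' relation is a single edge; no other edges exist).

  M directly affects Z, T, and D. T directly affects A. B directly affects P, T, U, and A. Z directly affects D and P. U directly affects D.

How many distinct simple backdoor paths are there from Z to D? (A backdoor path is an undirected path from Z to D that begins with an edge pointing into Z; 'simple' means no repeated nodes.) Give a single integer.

A backdoor path from Z to D is any simple undirected path whose first edge points into Z (i.e. leaves Z via a parent).
Parents of Z: {M}.
Enumerating:
  P1: Z <- M -> T <- B -> U -> D
  P2: Z <- M -> T -> A <- B -> U -> D
  P3: Z <- M -> D
That exhausts the simple backdoor paths. Count: 3.

3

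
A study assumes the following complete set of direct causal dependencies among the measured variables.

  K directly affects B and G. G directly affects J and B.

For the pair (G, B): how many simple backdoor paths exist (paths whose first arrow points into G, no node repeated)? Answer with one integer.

1

A backdoor path from G to B is any simple undirected path whose first edge points into G (i.e. leaves G via a parent).
Parents of G: {K}.
Enumerating:
  P1: G <- K -> B
That exhausts the simple backdoor paths. Count: 1.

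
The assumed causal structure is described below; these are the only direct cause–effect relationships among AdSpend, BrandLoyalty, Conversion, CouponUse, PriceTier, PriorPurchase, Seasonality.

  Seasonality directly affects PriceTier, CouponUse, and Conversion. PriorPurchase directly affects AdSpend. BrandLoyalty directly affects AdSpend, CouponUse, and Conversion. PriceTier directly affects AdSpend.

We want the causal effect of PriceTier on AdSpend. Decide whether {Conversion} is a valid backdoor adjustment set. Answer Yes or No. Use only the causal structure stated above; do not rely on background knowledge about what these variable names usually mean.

No

Backdoor paths from PriceTier to AdSpend (paths whose first edge points into PriceTier):
  P1: PriceTier <- Seasonality -> CouponUse <- BrandLoyalty -> AdSpend
  P2: PriceTier <- Seasonality -> Conversion <- BrandLoyalty -> AdSpend
Condition 1 (no descendant of PriceTier in the set): holds — descendants of PriceTier are {AdSpend}; none are in {Conversion}.
Condition 2 (every backdoor path blocked by {Conversion}):
  P1: blocked at collider CouponUse (neither it nor any descendant is in the conditioning set).
  P2: open — collider(s) Conversion are conditioned on (or have a conditioned descendant) and no non-collider on the path is in the set.
{Conversion} does not satisfy the backdoor criterion.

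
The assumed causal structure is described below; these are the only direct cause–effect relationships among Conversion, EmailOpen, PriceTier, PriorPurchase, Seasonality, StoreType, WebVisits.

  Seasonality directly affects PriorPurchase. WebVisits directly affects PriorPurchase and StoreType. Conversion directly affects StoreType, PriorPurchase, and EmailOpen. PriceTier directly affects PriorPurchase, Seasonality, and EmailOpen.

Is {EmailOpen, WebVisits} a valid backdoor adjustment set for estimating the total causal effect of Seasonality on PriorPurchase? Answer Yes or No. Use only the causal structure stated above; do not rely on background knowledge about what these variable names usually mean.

No

Backdoor paths from Seasonality to PriorPurchase (paths whose first edge points into Seasonality):
  P1: Seasonality <- PriceTier -> PriorPurchase
  P2: Seasonality <- PriceTier -> EmailOpen <- Conversion -> StoreType <- WebVisits -> PriorPurchase
  P3: Seasonality <- PriceTier -> EmailOpen <- Conversion -> PriorPurchase
Condition 1 (no descendant of Seasonality in the set): holds — descendants of Seasonality are {PriorPurchase}; none are in {EmailOpen, WebVisits}.
Condition 2 (every backdoor path blocked by {EmailOpen, WebVisits}):
  P1: open — no interior node is in the conditioning set.
  P2: blocked at collider StoreType (neither it nor any descendant is in the conditioning set).
  P3: open — collider(s) EmailOpen are conditioned on (or have a conditioned descendant) and no non-collider on the path is in the set.
{EmailOpen, WebVisits} does not satisfy the backdoor criterion.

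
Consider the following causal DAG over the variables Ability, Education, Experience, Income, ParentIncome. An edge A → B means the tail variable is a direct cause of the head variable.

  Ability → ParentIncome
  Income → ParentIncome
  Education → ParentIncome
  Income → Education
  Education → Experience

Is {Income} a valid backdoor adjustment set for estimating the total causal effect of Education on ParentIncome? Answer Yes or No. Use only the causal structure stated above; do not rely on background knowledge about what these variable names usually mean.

Yes

Backdoor paths from Education to ParentIncome (paths whose first edge points into Education):
  P1: Education <- Income -> ParentIncome
Condition 1 (no descendant of Education in the set): holds — descendants of Education are {Experience, ParentIncome}; none are in {Income}.
Condition 2 (every backdoor path blocked by {Income}):
  P1: blocked at fork node Income ∈ conditioning set.
{Income} satisfies the backdoor criterion.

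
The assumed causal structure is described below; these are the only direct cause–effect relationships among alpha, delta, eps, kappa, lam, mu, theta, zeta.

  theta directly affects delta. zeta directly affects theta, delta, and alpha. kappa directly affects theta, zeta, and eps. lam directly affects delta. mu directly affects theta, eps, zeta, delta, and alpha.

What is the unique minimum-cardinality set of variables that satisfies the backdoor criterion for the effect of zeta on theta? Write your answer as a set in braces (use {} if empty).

{kappa, mu}

Variables eligible for adjustment (non-descendants of zeta, excluding zeta and theta): {eps, kappa, lam, mu}.
Backdoor paths from zeta to theta:
  P1: zeta <- mu -> eps <- kappa -> theta
  P2: zeta <- mu -> theta
  P3: zeta <- mu -> delta <- theta
  P4: zeta <- kappa -> eps <- mu -> theta
  P5: zeta <- kappa -> eps <- mu -> delta <- theta
  P6: zeta <- kappa -> theta
The empty set is not sufficient: P2 (zeta <- mu -> theta) has no collider blocking it and no conditioned non-collider, so it is open.
Try {kappa, mu}:
  P1: blocked at fork node mu ∈ conditioning set.
  P2: blocked at fork node mu ∈ conditioning set.
  P3: blocked at fork node mu ∈ conditioning set.
  P4: blocked at fork node kappa ∈ conditioning set.
  P5: blocked at fork node kappa ∈ conditioning set.
  P6: blocked at fork node kappa ∈ conditioning set.
{kappa, mu} contains no descendant of zeta and blocks every backdoor path.
Every element of {kappa, mu} is needed (dropping kappa leaves P6 open; dropping mu leaves P2 open), so no proper subset is valid.
Among all size-2 subsets of the eligible variables, only {kappa, mu} blocks every backdoor path, so it is the unique smallest valid adjustment set.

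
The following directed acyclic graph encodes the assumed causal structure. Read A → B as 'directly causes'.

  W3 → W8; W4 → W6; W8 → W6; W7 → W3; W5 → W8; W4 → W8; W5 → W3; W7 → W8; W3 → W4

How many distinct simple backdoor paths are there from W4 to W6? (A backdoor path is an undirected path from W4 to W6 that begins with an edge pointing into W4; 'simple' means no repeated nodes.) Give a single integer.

A backdoor path from W4 to W6 is any simple undirected path whose first edge points into W4 (i.e. leaves W4 via a parent).
Parents of W4: {W3}.
Enumerating:
  P1: W4 <- W3 <- W5 -> W8 -> W6
  P2: W4 <- W3 <- W7 -> W8 -> W6
  P3: W4 <- W3 -> W8 -> W6
That exhausts the simple backdoor paths. Count: 3.

3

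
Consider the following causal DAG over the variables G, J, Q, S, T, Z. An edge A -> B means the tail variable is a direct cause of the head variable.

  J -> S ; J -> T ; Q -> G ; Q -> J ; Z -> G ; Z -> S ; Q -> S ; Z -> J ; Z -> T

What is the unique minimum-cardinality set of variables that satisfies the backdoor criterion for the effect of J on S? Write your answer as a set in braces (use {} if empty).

Variables eligible for adjustment (non-descendants of J, excluding J and S): {G, Q, Z}.
Backdoor paths from J to S:
  P1: J <- Z -> G <- Q -> S
  P2: J <- Z -> S
  P3: J <- Q -> G <- Z -> S
  P4: J <- Q -> S
The empty set is not sufficient: P2 (J <- Z -> S) has no collider blocking it and no conditioned non-collider, so it is open.
Try {Q, Z}:
  P1: blocked at fork node Z ∈ conditioning set.
  P2: blocked at fork node Z ∈ conditioning set.
  P3: blocked at fork node Q ∈ conditioning set.
  P4: blocked at fork node Q ∈ conditioning set.
{Q, Z} contains no descendant of J and blocks every backdoor path.
Every element of {Q, Z} is needed (dropping Q leaves P4 open; dropping Z leaves P2 open), so no proper subset is valid.
Among all size-2 subsets of the eligible variables, only {Q, Z} blocks every backdoor path, so it is the unique smallest valid adjustment set.

{Q, Z}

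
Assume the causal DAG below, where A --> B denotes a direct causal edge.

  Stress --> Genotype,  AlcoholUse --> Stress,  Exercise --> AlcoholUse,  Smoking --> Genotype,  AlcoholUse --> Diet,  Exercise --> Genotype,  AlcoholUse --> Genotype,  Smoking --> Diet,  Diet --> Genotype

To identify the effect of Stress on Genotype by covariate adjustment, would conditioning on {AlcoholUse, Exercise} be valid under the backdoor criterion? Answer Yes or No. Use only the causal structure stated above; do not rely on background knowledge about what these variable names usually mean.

Yes

Backdoor paths from Stress to Genotype (paths whose first edge points into Stress):
  P1: Stress <- AlcoholUse <- Exercise -> Genotype
  P2: Stress <- AlcoholUse -> Diet <- Smoking -> Genotype
  P3: Stress <- AlcoholUse -> Diet -> Genotype
  P4: Stress <- AlcoholUse -> Genotype
Condition 1 (no descendant of Stress in the set): holds — descendants of Stress are {Genotype}; none are in {AlcoholUse, Exercise}.
Condition 2 (every backdoor path blocked by {AlcoholUse, Exercise}):
  P1: blocked at chain node AlcoholUse ∈ conditioning set.
  P2: blocked at fork node AlcoholUse ∈ conditioning set.
  P3: blocked at fork node AlcoholUse ∈ conditioning set.
  P4: blocked at fork node AlcoholUse ∈ conditioning set.
{AlcoholUse, Exercise} satisfies the backdoor criterion.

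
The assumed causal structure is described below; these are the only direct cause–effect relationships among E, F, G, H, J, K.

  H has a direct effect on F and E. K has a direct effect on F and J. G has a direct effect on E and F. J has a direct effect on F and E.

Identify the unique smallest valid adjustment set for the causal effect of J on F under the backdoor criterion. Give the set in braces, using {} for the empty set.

Variables eligible for adjustment (non-descendants of J, excluding J and F): {G, H, K}.
Backdoor paths from J to F:
  P1: J <- K -> F
The empty set is not sufficient: P1 (J <- K -> F) has no collider blocking it and no conditioned non-collider, so it is open.
Try {K}:
  P1: blocked at fork node K ∈ conditioning set.
{K} contains no descendant of J and blocks every backdoor path.
No other singleton works — e.g. {G} leaves P1 open — so {K} is the unique smallest valid adjustment set.

{K}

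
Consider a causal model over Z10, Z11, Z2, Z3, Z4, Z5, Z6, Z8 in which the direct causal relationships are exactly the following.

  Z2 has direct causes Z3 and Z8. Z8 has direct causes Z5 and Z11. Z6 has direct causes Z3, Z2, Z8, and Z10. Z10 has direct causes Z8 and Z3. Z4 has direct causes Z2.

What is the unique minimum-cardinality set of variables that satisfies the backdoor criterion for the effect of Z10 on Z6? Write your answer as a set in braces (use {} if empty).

Variables eligible for adjustment (non-descendants of Z10, excluding Z10 and Z6): {Z11, Z2, Z3, Z4, Z5, Z8}.
Backdoor paths from Z10 to Z6:
  P1: Z10 <- Z8 -> Z2 <- Z3 -> Z6
  P2: Z10 <- Z8 -> Z2 -> Z6
  P3: Z10 <- Z8 -> Z6
  P4: Z10 <- Z3 -> Z2 <- Z8 -> Z6
  P5: Z10 <- Z3 -> Z2 -> Z6
  P6: Z10 <- Z3 -> Z6
The empty set is not sufficient: P2 (Z10 <- Z8 -> Z2 -> Z6) has no collider blocking it and no conditioned non-collider, so it is open.
Try {Z3, Z8}:
  P1: blocked at fork node Z8 ∈ conditioning set.
  P2: blocked at fork node Z8 ∈ conditioning set.
  P3: blocked at fork node Z8 ∈ conditioning set.
  P4: blocked at fork node Z3 ∈ conditioning set.
  P5: blocked at fork node Z3 ∈ conditioning set.
  P6: blocked at fork node Z3 ∈ conditioning set.
{Z3, Z8} contains no descendant of Z10 and blocks every backdoor path.
Every element of {Z3, Z8} is needed (dropping Z3 leaves P5 open; dropping Z8 leaves P2 open), so no proper subset is valid.
Among all size-2 subsets of the eligible variables, only {Z3, Z8} blocks every backdoor path, so it is the unique smallest valid adjustment set.

{Z3, Z8}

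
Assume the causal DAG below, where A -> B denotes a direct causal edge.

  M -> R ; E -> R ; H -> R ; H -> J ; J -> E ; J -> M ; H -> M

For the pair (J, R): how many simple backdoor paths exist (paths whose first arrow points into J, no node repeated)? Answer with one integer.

A backdoor path from J to R is any simple undirected path whose first edge points into J (i.e. leaves J via a parent).
Parents of J: {H}.
Enumerating:
  P1: J <- H -> M -> R
  P2: J <- H -> R
That exhausts the simple backdoor paths. Count: 2.

2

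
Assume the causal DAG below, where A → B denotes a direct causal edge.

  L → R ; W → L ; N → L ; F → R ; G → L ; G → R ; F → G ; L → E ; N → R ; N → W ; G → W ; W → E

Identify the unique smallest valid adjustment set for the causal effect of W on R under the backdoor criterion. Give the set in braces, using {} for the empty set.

Variables eligible for adjustment (non-descendants of W, excluding W and R): {F, G, N}.
Backdoor paths from W to R:
  P1: W <- N -> L <- G <- F -> R
  P2: W <- N -> L <- G -> R
  P3: W <- N -> L -> R
  P4: W <- N -> R
  P5: W <- G <- F -> R
  P6: W <- G -> L <- N -> R
  P7: W <- G -> L -> R
  P8: W <- G -> R
The empty set is not sufficient: P3 (W <- N -> L -> R) has no collider blocking it and no conditioned non-collider, so it is open.
Try {G, N}:
  P1: blocked at fork node N ∈ conditioning set.
  P2: blocked at fork node N ∈ conditioning set.
  P3: blocked at fork node N ∈ conditioning set.
  P4: blocked at fork node N ∈ conditioning set.
  P5: blocked at chain node G ∈ conditioning set.
  P6: blocked at fork node G ∈ conditioning set.
  P7: blocked at fork node G ∈ conditioning set.
  P8: blocked at fork node G ∈ conditioning set.
{G, N} contains no descendant of W and blocks every backdoor path.
Every element of {G, N} is needed (dropping G leaves P5 open; dropping N leaves P3 open), so no proper subset is valid.
Among all size-2 subsets of the eligible variables, only {G, N} blocks every backdoor path, so it is the unique smallest valid adjustment set.

{G, N}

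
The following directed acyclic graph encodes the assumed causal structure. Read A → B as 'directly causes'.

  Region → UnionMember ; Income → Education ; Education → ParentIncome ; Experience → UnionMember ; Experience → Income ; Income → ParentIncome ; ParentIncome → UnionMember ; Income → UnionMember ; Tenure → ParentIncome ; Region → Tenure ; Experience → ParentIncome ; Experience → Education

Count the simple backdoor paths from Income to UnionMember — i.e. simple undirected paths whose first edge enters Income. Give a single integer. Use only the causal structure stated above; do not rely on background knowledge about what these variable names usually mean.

A backdoor path from Income to UnionMember is any simple undirected path whose first edge points into Income (i.e. leaves Income via a parent).
Parents of Income: {Experience}.
Enumerating:
  P1: Income <- Experience -> Education -> ParentIncome <- Tenure <- Region -> UnionMember
  P2: Income <- Experience -> Education -> ParentIncome -> UnionMember
  P3: Income <- Experience -> ParentIncome <- Tenure <- Region -> UnionMember
  P4: Income <- Experience -> ParentIncome -> UnionMember
  P5: Income <- Experience -> UnionMember
That exhausts the simple backdoor paths. Count: 5.

5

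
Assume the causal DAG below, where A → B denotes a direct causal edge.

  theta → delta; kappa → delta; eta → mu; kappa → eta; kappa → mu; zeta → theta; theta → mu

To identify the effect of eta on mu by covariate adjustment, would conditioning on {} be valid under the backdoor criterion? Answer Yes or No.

Backdoor paths from eta to mu (paths whose first edge points into eta):
  P1: eta <- kappa -> delta <- theta -> mu
  P2: eta <- kappa -> mu
Condition 1 (no descendant of eta in the set): holds — descendants of eta are {mu}; none are in {}.
Condition 2 (every backdoor path blocked by {}):
  P1: blocked at collider delta (neither it nor any descendant is in the conditioning set).
  P2: open — no interior node is in the conditioning set.
{} does not satisfy the backdoor criterion.

No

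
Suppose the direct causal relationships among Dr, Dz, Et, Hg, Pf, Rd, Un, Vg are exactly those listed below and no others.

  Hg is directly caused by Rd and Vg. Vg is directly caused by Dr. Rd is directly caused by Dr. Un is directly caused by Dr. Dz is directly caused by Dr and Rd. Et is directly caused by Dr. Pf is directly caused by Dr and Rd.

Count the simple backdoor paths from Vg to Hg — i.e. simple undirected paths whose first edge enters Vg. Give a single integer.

A backdoor path from Vg to Hg is any simple undirected path whose first edge points into Vg (i.e. leaves Vg via a parent).
Parents of Vg: {Dr}.
Enumerating:
  P1: Vg <- Dr -> Rd -> Hg
  P2: Vg <- Dr -> Pf <- Rd -> Hg
  P3: Vg <- Dr -> Dz <- Rd -> Hg
That exhausts the simple backdoor paths. Count: 3.

3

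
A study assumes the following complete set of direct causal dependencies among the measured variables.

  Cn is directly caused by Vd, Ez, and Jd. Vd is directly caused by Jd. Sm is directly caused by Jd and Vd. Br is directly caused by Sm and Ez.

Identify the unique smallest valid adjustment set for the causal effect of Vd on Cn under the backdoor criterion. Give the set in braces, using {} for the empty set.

{Jd}

Variables eligible for adjustment (non-descendants of Vd, excluding Vd and Cn): {Ez, Jd}.
Backdoor paths from Vd to Cn:
  P1: Vd <- Jd -> Sm -> Br <- Ez -> Cn
  P2: Vd <- Jd -> Cn
The empty set is not sufficient: P2 (Vd <- Jd -> Cn) has no collider blocking it and no conditioned non-collider, so it is open.
Try {Jd}:
  P1: blocked at fork node Jd ∈ conditioning set.
  P2: blocked at fork node Jd ∈ conditioning set.
{Jd} contains no descendant of Vd and blocks every backdoor path.
No other singleton works — e.g. {Ez} leaves P2 open — so {Jd} is the unique smallest valid adjustment set.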